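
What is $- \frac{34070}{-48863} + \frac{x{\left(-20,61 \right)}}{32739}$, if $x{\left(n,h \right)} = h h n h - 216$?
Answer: $- \frac{31530655534}{228532251} \approx -137.97$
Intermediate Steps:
$x{\left(n,h \right)} = -216 + n h^{3}$ ($x{\left(n,h \right)} = h^{2} n h - 216 = n h^{2} h - 216 = n h^{3} - 216 = -216 + n h^{3}$)
$- \frac{34070}{-48863} + \frac{x{\left(-20,61 \right)}}{32739} = - \frac{34070}{-48863} + \frac{-216 - 20 \cdot 61^{3}}{32739} = \left(-34070\right) \left(- \frac{1}{48863}\right) + \left(-216 - 4539620\right) \frac{1}{32739} = \frac{34070}{48863} + \left(-216 - 4539620\right) \frac{1}{32739} = \frac{34070}{48863} - \frac{648548}{4677} = - \frac{31530655534}{228532251}$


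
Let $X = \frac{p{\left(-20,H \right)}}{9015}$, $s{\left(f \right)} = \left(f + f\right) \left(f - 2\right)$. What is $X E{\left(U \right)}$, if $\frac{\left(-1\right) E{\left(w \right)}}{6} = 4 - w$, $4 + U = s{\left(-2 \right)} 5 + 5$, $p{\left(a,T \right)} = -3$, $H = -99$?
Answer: $- \frac{462}{3005} \approx -0.15374$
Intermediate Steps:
$s{\left(f \right)} = 2 f \left(-2 + f\right)$
$U = 81$ ($U = -4 + \left(2 \left(-2\right) \left(-2 - 2\right) 5 + 5\right) = -4 + \left(2 \left(-2\right) \left(-4\right) 5 + 5\right) = -4 + \left(16 \cdot 5 + 5\right) = -4 + \left(80 + 5\right) = -4 + 85 = 81$)
$E{\left(w \right)} = -24 + 6 w$ ($E{\left(w \right)} = - 6 \left(4 - w\right) = -24 + 6 w$)
$X = - \frac{1}{3005}$ ($X = - \frac{3}{9015} = \left(-3\right) \frac{1}{9015} = - \frac{1}{3005} \approx -0.00033278$)
$X E{\left(U \right)} = - \frac{-24 + 6 \cdot 81}{3005} = - \frac{-24 + 486}{3005} = \left(- \frac{1}{3005}\right) 462 = - \frac{462}{3005}$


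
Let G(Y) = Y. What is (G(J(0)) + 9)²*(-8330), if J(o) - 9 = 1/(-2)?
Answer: -5102125/2 ≈ -2.5511e+6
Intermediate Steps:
J(o) = 17/2 (J(o) = 9 + 1/(-2) = 9 - ½ = 17/2)
(G(J(0)) + 9)²*(-8330) = (17/2 + 9)²*(-8330) = (35/2)²*(-8330) = (1225/4)*(-8330) = -5102125/2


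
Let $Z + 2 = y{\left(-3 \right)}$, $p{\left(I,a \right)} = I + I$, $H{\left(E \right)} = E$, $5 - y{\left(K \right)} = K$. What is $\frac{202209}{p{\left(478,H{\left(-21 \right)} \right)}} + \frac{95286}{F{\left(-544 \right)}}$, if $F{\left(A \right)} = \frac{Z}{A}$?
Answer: $- \frac{8258934175}{956} \approx -8.6391 \cdot 10^{6}$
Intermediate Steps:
$y{\left(K \right)} = 5 - K$
$p{\left(I,a \right)} = 2 I$
$Z = 6$ ($Z = -2 + \left(5 - -3\right) = -2 + \left(5 + 3\right) = -2 + 8 = 6$)
$F{\left(A \right)} = \frac{6}{A}$
$\frac{202209}{p{\left(478,H{\left(-21 \right)} \right)}} + \frac{95286}{F{\left(-544 \right)}} = \frac{202209}{2 \cdot 478} + \frac{95286}{6 \frac{1}{-544}} = \frac{202209}{956} + \frac{95286}{6 \left(- \frac{1}{544}\right)} = 202209 \cdot \frac{1}{956} + \frac{95286}{- \frac{3}{272}} = \frac{202209}{956} + 95286 \left(- \frac{272}{3}\right) = \frac{202209}{956} - 8639264 = - \frac{8258934175}{956}$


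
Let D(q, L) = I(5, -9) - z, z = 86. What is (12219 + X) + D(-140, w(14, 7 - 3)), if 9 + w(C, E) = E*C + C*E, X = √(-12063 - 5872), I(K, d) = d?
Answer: 12124 + I*√17935 ≈ 12124.0 + 133.92*I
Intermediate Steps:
X = I*√17935 (X = √(-17935) = I*√17935 ≈ 133.92*I)
w(C, E) = -9 + 2*C*E (w(C, E) = -9 + (E*C + C*E) = -9 + (C*E + C*E) = -9 + 2*C*E)
D(q, L) = -95 (D(q, L) = -9 - 1*86 = -9 - 86 = -95)
(12219 + X) + D(-140, w(14, 7 - 3)) = (12219 + I*√17935) - 95 = 12124 + I*√17935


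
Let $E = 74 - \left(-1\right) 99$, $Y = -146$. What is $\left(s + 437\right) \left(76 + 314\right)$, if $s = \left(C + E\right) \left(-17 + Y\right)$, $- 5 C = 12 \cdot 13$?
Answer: $-8843796$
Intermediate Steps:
$C = - \frac{156}{5}$ ($C = - \frac{12 \cdot 13}{5} = \left(- \frac{1}{5}\right) 156 = - \frac{156}{5} \approx -31.2$)
$E = 173$ ($E = 74 - -99 = 74 + 99 = 173$)
$s = - \frac{115567}{5}$ ($s = \left(- \frac{156}{5} + 173\right) \left(-17 - 146\right) = \frac{709}{5} \left(-163\right) = - \frac{115567}{5} \approx -23113.0$)
$\left(s + 437\right) \left(76 + 314\right) = \left(- \frac{115567}{5} + 437\right) \left(76 + 314\right) = \left(- \frac{113382}{5}\right) 390 = -8843796$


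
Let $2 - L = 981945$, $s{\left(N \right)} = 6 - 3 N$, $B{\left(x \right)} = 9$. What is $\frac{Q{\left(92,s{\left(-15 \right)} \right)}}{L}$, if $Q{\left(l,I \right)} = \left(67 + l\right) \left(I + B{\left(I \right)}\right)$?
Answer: $- \frac{9540}{981943} \approx -0.0097154$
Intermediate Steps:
$Q{\left(l,I \right)} = \left(9 + I\right) \left(67 + l\right)$ ($Q{\left(l,I \right)} = \left(67 + l\right) \left(I + 9\right) = \left(67 + l\right) \left(9 + I\right) = \left(9 + I\right) \left(67 + l\right)$)
$L = -981943$ ($L = 2 - 981945 = -981943$)
$\frac{Q{\left(92,s{\left(-15 \right)} \right)}}{L} = \frac{603 + 9 \cdot 92 + 67 \left(6 - -45\right) + \left(6 - -45\right) 92}{-981943} = \left(603 + 828 + 67 \left(6 + 45\right) + \left(6 + 45\right) 92\right) \left(- \frac{1}{981943}\right) = \left(603 + 828 + 67 \cdot 51 + 51 \cdot 92\right) \left(- \frac{1}{981943}\right) = \left(603 + 828 + 3417 + 4692\right) \left(- \frac{1}{981943}\right) = 9540 \left(- \frac{1}{981943}\right) = - \frac{9540}{981943}$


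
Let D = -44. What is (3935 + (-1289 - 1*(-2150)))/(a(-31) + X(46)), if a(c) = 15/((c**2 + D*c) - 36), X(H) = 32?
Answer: 3659348/24421 ≈ 149.84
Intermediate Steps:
a(c) = 15/(-36 + c**2 - 44*c) (a(c) = 15/((c**2 - 44*c) - 36) = 15/(-36 + c**2 - 44*c))
(3935 + (-1289 - 1*(-2150)))/(a(-31) + X(46)) = (3935 + (-1289 - 1*(-2150)))/(15/(-36 + (-31)**2 - 44*(-31)) + 32) = (3935 + (-1289 + 2150))/(15/(-36 + 961 + 1364) + 32) = (3935 + 861)/(15/2289 + 32) = 4796/(15*(1/2289) + 32) = 4796/(5/763 + 32) = 4796/(24421/763) = 4796*(763/24421) = 3659348/24421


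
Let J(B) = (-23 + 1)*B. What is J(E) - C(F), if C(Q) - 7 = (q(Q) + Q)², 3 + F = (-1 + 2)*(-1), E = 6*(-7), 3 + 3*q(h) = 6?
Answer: 908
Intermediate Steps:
q(h) = 1 (q(h) = -1 + (⅓)*6 = -1 + 2 = 1)
E = -42
F = -4 (F = -3 + (-1 + 2)*(-1) = -3 + 1*(-1) = -3 - 1 = -4)
C(Q) = 7 + (1 + Q)²
J(B) = -22*B
J(E) - C(F) = -22*(-42) - (7 + (1 - 4)²) = 924 - (7 + (-3)²) = 924 - (7 + 9) = 924 - 1*16 = 924 - 16 = 908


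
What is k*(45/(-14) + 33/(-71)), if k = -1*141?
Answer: 515637/994 ≈ 518.75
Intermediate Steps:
k = -141
k*(45/(-14) + 33/(-71)) = -141*(45/(-14) + 33/(-71)) = -141*(45*(-1/14) + 33*(-1/71)) = -141*(-45/14 - 33/71) = -141*(-3657/994) = 515637/994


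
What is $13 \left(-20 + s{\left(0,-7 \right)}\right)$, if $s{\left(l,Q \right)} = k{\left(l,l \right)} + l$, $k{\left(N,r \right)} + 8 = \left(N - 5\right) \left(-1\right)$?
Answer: $-299$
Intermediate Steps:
$k{\left(N,r \right)} = -3 - N$ ($k{\left(N,r \right)} = -8 + \left(N - 5\right) \left(-1\right) = -8 + \left(-5 + N\right) \left(-1\right) = -8 - \left(-5 + N\right) = -3 - N$)
$s{\left(l,Q \right)} = -3$ ($s{\left(l,Q \right)} = \left(-3 - l\right) + l = -3$)
$13 \left(-20 + s{\left(0,-7 \right)}\right) = 13 \left(-20 - 3\right) = 13 \left(-23\right) = -299$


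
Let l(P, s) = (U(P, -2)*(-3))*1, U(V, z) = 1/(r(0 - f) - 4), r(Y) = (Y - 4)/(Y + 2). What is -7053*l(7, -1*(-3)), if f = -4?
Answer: -21159/4 ≈ -5289.8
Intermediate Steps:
r(Y) = (-4 + Y)/(2 + Y)
U(V, z) = -¼ (U(V, z) = 1/((-4 + (0 - 1*(-4)))/(2 + (0 - 1*(-4))) - 4) = 1/((-4 + (0 + 4))/(2 + (0 + 4)) - 4) = 1/((-4 + 4)/(2 + 4) - 4) = 1/(0/6 - 4) = 1/((⅙)*0 - 4) = 1/(0 - 4) = 1/(-4) = -¼)
l(P, s) = ¾ (l(P, s) = -¼*(-3)*1 = (¾)*1 = ¾)
-7053*l(7, -1*(-3)) = -7053*¾ = -21159/4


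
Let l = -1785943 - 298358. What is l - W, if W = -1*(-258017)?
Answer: -2342318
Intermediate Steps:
W = 258017
l = -2084301
l - W = -2084301 - 1*258017 = -2084301 - 258017 = -2342318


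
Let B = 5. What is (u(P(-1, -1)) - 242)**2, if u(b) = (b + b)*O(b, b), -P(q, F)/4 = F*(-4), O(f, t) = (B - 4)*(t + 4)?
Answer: 20164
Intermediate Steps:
O(f, t) = 4 + t (O(f, t) = (5 - 4)*(t + 4) = 1*(4 + t) = 4 + t)
P(q, F) = 16*F (P(q, F) = -4*F*(-4) = -(-16)*F = 16*F)
u(b) = 2*b*(4 + b) (u(b) = (b + b)*(4 + b) = (2*b)*(4 + b) = 2*b*(4 + b))
(u(P(-1, -1)) - 242)**2 = (2*(16*(-1))*(4 + 16*(-1)) - 242)**2 = (2*(-16)*(4 - 16) - 242)**2 = (2*(-16)*(-12) - 242)**2 = (384 - 242)**2 = 142**2 = 20164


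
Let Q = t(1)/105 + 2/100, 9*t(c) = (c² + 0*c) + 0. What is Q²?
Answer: 39601/89302500 ≈ 0.00044345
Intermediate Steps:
t(c) = c²/9 (t(c) = ((c² + 0*c) + 0)/9 = ((c² + 0) + 0)/9 = (c² + 0)/9 = c²/9)
Q = 199/9450 (Q = ((⅑)*1²)/105 + 2/100 = ((⅑)*1)*(1/105) + 2*(1/100) = (⅑)*(1/105) + 1/50 = 1/945 + 1/50 = 199/9450 ≈ 0.021058)
Q² = (199/9450)² = 39601/89302500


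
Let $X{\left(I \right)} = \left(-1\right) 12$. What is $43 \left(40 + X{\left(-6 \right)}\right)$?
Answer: $1204$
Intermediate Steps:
$X{\left(I \right)} = -12$
$43 \left(40 + X{\left(-6 \right)}\right) = 43 \left(40 - 12\right) = 43 \cdot 28 = 1204$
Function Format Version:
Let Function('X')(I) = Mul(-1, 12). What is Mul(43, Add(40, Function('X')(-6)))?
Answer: 1204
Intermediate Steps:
Function('X')(I) = -12
Mul(43, Add(40, Function('X')(-6))) = Mul(43, Add(40, -12)) = Mul(43, 28) = 1204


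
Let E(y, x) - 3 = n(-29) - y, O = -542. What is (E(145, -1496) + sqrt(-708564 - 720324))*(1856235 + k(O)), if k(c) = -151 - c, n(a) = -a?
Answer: -209798738 + 3713252*I*sqrt(357222) ≈ -2.098e+8 + 2.2193e+9*I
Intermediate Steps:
E(y, x) = 32 - y (E(y, x) = 3 + (-1*(-29) - y) = 3 + (29 - y) = 32 - y)
(E(145, -1496) + sqrt(-708564 - 720324))*(1856235 + k(O)) = ((32 - 1*145) + sqrt(-708564 - 720324))*(1856235 + (-151 - 1*(-542))) = ((32 - 145) + sqrt(-1428888))*(1856235 + (-151 + 542)) = (-113 + 2*I*sqrt(357222))*(1856235 + 391) = (-113 + 2*I*sqrt(357222))*1856626 = -209798738 + 3713252*I*sqrt(357222)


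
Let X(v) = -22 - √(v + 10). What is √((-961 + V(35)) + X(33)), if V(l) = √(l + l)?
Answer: √(-983 + √70 - √43) ≈ 31.324*I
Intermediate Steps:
V(l) = √2*√l (V(l) = √(2*l) = √2*√l)
X(v) = -22 - √(10 + v)
√((-961 + V(35)) + X(33)) = √((-961 + √2*√35) + (-22 - √(10 + 33))) = √((-961 + √70) + (-22 - √43)) = √(-983 + √70 - √43)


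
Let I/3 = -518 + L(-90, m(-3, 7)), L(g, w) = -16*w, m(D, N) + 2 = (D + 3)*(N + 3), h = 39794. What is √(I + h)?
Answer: 8*√599 ≈ 195.80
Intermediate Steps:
m(D, N) = -2 + (3 + D)*(3 + N) (m(D, N) = -2 + (D + 3)*(N + 3) = -2 + (3 + D)*(3 + N))
I = -1458 (I = 3*(-518 - 16*(7 + 3*(-3) + 3*7 - 3*7)) = 3*(-518 - 16*(7 - 9 + 21 - 21)) = 3*(-518 - 16*(-2)) = 3*(-518 + 32) = 3*(-486) = -1458)
√(I + h) = √(-1458 + 39794) = √38336 = 8*√599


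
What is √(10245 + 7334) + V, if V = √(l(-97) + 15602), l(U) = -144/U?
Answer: √17579 + √146813186/97 ≈ 257.50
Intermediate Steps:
V = √146813186/97 (V = √(-144/(-97) + 15602) = √(-144*(-1/97) + 15602) = √(144/97 + 15602) = √(1513538/97) = √146813186/97 ≈ 124.91)
√(10245 + 7334) + V = √(10245 + 7334) + √146813186/97 = √17579 + √146813186/97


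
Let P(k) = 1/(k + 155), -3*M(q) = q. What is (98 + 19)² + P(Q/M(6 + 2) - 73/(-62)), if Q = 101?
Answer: 401621819/29339 ≈ 13689.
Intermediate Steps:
M(q) = -q/3
P(k) = 1/(155 + k)
(98 + 19)² + P(Q/M(6 + 2) - 73/(-62)) = (98 + 19)² + 1/(155 + (101/((-(6 + 2)/3)) - 73/(-62))) = 117² + 1/(155 + (101/((-⅓*8)) - 73*(-1/62))) = 13689 + 1/(155 + (101/(-8/3) + 73/62)) = 13689 + 1/(155 + (101*(-3/8) + 73/62)) = 13689 + 1/(155 + (-303/8 + 73/62)) = 13689 + 1/(155 - 9101/248) = 13689 + 1/(29339/248) = 13689 + 248/29339 = 401621819/29339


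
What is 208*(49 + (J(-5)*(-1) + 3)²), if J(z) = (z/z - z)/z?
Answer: 346528/25 ≈ 13861.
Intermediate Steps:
J(z) = (1 - z)/z
208*(49 + (J(-5)*(-1) + 3)²) = 208*(49 + (((1 - 1*(-5))/(-5))*(-1) + 3)²) = 208*(49 + (-(1 + 5)/5*(-1) + 3)²) = 208*(49 + (-⅕*6*(-1) + 3)²) = 208*(49 + (-6/5*(-1) + 3)²) = 208*(49 + (6/5 + 3)²) = 208*(49 + (21/5)²) = 208*(49 + 441/25) = 208*(1666/25) = 346528/25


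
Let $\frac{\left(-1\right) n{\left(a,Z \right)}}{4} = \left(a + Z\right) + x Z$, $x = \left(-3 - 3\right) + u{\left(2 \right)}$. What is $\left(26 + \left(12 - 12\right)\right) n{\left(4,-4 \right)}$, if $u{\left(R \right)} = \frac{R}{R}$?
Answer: $-2080$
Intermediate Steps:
$u{\left(R \right)} = 1$
$x = -5$ ($x = \left(-3 - 3\right) + 1 = -6 + 1 = -5$)
$n{\left(a,Z \right)} = - 4 a + 16 Z$ ($n{\left(a,Z \right)} = - 4 \left(\left(a + Z\right) - 5 Z\right) = - 4 \left(\left(Z + a\right) - 5 Z\right) = - 4 \left(a - 4 Z\right) = - 4 a + 16 Z$)
$\left(26 + \left(12 - 12\right)\right) n{\left(4,-4 \right)} = \left(26 + \left(12 - 12\right)\right) \left(\left(-4\right) 4 + 16 \left(-4\right)\right) = \left(26 + 0\right) \left(-16 - 64\right) = 26 \left(-80\right) = -2080$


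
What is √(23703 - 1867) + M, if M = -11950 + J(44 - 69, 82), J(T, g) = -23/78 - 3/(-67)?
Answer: -62452007/5226 + 2*√5459 ≈ -11802.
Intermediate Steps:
J(T, g) = -1307/5226 (J(T, g) = -23*1/78 - 3*(-1/67) = -23/78 + 3/67 = -1307/5226)
M = -62452007/5226 (M = -11950 - 1307/5226 = -62452007/5226 ≈ -11950.)
√(23703 - 1867) + M = √(23703 - 1867) - 62452007/5226 = √21836 - 62452007/5226 = 2*√5459 - 62452007/5226 = -62452007/5226 + 2*√5459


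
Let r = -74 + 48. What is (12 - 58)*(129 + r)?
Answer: -4738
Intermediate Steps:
r = -26
(12 - 58)*(129 + r) = (12 - 58)*(129 - 26) = -46*103 = -4738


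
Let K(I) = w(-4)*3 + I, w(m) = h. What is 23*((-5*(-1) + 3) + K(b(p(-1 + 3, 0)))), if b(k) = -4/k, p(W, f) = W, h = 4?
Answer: 414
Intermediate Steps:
w(m) = 4
K(I) = 12 + I (K(I) = 4*3 + I = 12 + I)
23*((-5*(-1) + 3) + K(b(p(-1 + 3, 0)))) = 23*((-5*(-1) + 3) + (12 - 4/(-1 + 3))) = 23*((5 + 3) + (12 - 4/2)) = 23*(8 + (12 - 4*½)) = 23*(8 + (12 - 2)) = 23*(8 + 10) = 23*18 = 414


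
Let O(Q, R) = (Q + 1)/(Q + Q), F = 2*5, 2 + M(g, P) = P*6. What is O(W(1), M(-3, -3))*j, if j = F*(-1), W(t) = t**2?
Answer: -10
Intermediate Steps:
M(g, P) = -2 + 6*P (M(g, P) = -2 + P*6 = -2 + 6*P)
F = 10
O(Q, R) = (1 + Q)/(2*Q) (O(Q, R) = (1 + Q)/((2*Q)) = (1 + Q)*(1/(2*Q)) = (1 + Q)/(2*Q))
j = -10 (j = 10*(-1) = -10)
O(W(1), M(-3, -3))*j = ((1 + 1**2)/(2*(1**2)))*(-10) = ((1/2)*(1 + 1)/1)*(-10) = ((1/2)*1*2)*(-10) = 1*(-10) = -10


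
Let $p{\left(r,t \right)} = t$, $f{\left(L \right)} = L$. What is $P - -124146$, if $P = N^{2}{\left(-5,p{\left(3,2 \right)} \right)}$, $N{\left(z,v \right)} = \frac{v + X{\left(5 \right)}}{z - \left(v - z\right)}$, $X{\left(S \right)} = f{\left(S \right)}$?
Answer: $\frac{17877073}{144} \approx 1.2415 \cdot 10^{5}$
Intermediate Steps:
$X{\left(S \right)} = S$
$N{\left(z,v \right)} = \frac{5 + v}{- v + 2 z}$ ($N{\left(z,v \right)} = \frac{v + 5}{z - \left(v - z\right)} = \frac{5 + v}{- v + 2 z}$)
$P = \frac{49}{144}$ ($P = \left(\frac{5 + 2}{\left(-1\right) 2 + 2 \left(-5\right)}\right)^{2} = \left(\frac{1}{-2 - 10} \cdot 7\right)^{2} = \left(\frac{1}{-12} \cdot 7\right)^{2} = \left(\left(- \frac{1}{12}\right) 7\right)^{2} = \left(- \frac{7}{12}\right)^{2} = \frac{49}{144} \approx 0.34028$)
$P - -124146 = \frac{49}{144} - -124146 = \frac{49}{144} + 124146 = \frac{17877073}{144}$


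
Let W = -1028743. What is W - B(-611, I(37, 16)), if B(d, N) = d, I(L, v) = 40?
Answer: -1028132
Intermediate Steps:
W - B(-611, I(37, 16)) = -1028743 - 1*(-611) = -1028743 + 611 = -1028132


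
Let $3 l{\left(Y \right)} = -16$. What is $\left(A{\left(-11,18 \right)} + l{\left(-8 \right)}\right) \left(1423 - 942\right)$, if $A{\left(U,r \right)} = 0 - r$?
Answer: $- \frac{33670}{3} \approx -11223.0$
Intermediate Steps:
$A{\left(U,r \right)} = - r$
$l{\left(Y \right)} = - \frac{16}{3}$ ($l{\left(Y \right)} = \frac{1}{3} \left(-16\right) = - \frac{16}{3}$)
$\left(A{\left(-11,18 \right)} + l{\left(-8 \right)}\right) \left(1423 - 942\right) = \left(\left(-1\right) 18 - \frac{16}{3}\right) \left(1423 - 942\right) = \left(-18 - \frac{16}{3}\right) 481 = \left(- \frac{70}{3}\right) 481 = - \frac{33670}{3}$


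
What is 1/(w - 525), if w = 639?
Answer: 1/114 ≈ 0.0087719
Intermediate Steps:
1/(w - 525) = 1/(639 - 525) = 1/114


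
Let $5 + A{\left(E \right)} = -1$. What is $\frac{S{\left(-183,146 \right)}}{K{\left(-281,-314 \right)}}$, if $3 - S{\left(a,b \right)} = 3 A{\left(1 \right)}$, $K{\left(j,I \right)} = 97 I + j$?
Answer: $- \frac{21}{30739} \approx -0.00068317$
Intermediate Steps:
$A{\left(E \right)} = -6$ ($A{\left(E \right)} = -5 - 1 = -6$)
$K{\left(j,I \right)} = j + 97 I$
$S{\left(a,b \right)} = 21$ ($S{\left(a,b \right)} = 3 - 3 \left(-6\right) = 3 - -18 = 3 + 18 = 21$)
$\frac{S{\left(-183,146 \right)}}{K{\left(-281,-314 \right)}} = \frac{21}{-281 + 97 \left(-314\right)} = \frac{21}{-281 - 30458} = \frac{21}{-30739} = 21 \left(- \frac{1}{30739}\right) = - \frac{21}{30739}$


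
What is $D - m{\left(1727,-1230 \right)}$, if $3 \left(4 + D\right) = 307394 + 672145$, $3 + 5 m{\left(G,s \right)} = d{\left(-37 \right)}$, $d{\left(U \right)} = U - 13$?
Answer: $\frac{1632598}{5} \approx 3.2652 \cdot 10^{5}$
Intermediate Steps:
$d{\left(U \right)} = -13 + U$ ($d{\left(U \right)} = U - 13 = -13 + U$)
$m{\left(G,s \right)} = - \frac{53}{5}$ ($m{\left(G,s \right)} = - \frac{3}{5} + \frac{-13 - 37}{5} = - \frac{3}{5} + \frac{1}{5} \left(-50\right) = - \frac{3}{5} - 10 = - \frac{53}{5}$)
$D = 326509$ ($D = -4 + \frac{307394 + 672145}{3} = -4 + \frac{1}{3} \cdot 979539 = -4 + 326513 = 326509$)
$D - m{\left(1727,-1230 \right)} = 326509 - - \frac{53}{5} = 326509 + \frac{53}{5} = \frac{1632598}{5}$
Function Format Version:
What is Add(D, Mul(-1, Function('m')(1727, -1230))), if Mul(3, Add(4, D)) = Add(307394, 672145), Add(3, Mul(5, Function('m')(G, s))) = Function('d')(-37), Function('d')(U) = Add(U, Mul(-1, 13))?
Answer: Rational(1632598, 5) ≈ 3.2652e+5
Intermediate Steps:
Function('d')(U) = Add(-13, U) (Function('d')(U) = Add(U, -13) = Add(-13, U))
Function('m')(G, s) = Rational(-53, 5) (Function('m')(G, s) = Add(Rational(-3, 5), Mul(Rational(1, 5), Add(-13, -37))) = Add(Rational(-3, 5), Mul(Rational(1, 5), -50)) = Add(Rational(-3, 5), -10) = Rational(-53, 5))
D = 326509 (D = Add(-4, Mul(Rational(1, 3), Add(307394, 672145))) = Add(-4, Mul(Rational(1, 3), 979539)) = Add(-4, 326513) = 326509)
Add(D, Mul(-1, Function('m')(1727, -1230))) = Add(326509, Mul(-1, Rational(-53, 5))) = Add(326509, Rational(53, 5)) = Rational(1632598, 5)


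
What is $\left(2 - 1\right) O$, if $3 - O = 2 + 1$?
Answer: $0$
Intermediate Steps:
$O = 0$ ($O = 3 - \left(2 + 1\right) = 3 - 3 = 0$)
$\left(2 - 1\right) O = \left(2 - 1\right) 0 = 1 \cdot 0 = 0$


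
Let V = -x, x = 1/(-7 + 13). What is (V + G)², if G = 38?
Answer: 51529/36 ≈ 1431.4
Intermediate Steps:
x = ⅙ (x = 1/6 = ⅙ ≈ 0.16667)
V = -⅙ (V = -1*⅙ = -⅙ ≈ -0.16667)
(V + G)² = (-⅙ + 38)² = (227/6)² = 51529/36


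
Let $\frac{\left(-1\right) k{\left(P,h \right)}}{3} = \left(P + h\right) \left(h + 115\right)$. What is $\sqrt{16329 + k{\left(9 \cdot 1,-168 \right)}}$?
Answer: $2 i \sqrt{2238} \approx 94.615 i$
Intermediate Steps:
$k{\left(P,h \right)} = - 3 \left(115 + h\right) \left(P + h\right)$ ($k{\left(P,h \right)} = - 3 \left(P + h\right) \left(h + 115\right) = - 3 \left(P + h\right) \left(115 + h\right) = - 3 \left(115 + h\right) \left(P + h\right)$)
$\sqrt{16329 + k{\left(9 \cdot 1,-168 \right)}} = \sqrt{16329 - \left(-57960 + 84672 + 3 \cdot 9 \cdot 1 \left(-168\right) + 345 \cdot 9 \cdot 1\right)} = \sqrt{16329 - \left(29817 - 4536\right)} = \sqrt{16329 + \left(-3105 + 57960 - 84672 + 4536\right)} = \sqrt{16329 - 25281} = \sqrt{-8952} = 2 i \sqrt{2238}$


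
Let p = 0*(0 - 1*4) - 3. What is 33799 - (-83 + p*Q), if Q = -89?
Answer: 33615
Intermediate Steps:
p = -3 (p = 0*(0 - 4) - 3 = 0*(-4) - 3 = 0 - 3 = -3)
33799 - (-83 + p*Q) = 33799 - (-83 - 3*(-89)) = 33799 - (-83 + 267) = 33799 - 1*184 = 33799 - 184 = 33615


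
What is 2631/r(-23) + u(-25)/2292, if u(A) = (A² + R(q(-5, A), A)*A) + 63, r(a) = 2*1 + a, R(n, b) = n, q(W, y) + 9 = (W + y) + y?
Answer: -498517/4011 ≈ -124.29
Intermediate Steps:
q(W, y) = -9 + W + 2*y (q(W, y) = -9 + ((W + y) + y) = -9 + (W + 2*y) = -9 + W + 2*y)
r(a) = 2 + a
u(A) = 63 + A² + A*(-14 + 2*A) (u(A) = (A² + (-9 - 5 + 2*A)*A) + 63 = (A² + (-14 + 2*A)*A) + 63 = (A² + A*(-14 + 2*A)) + 63 = 63 + A² + A*(-14 + 2*A))
2631/r(-23) + u(-25)/2292 = 2631/(2 - 23) + (63 - 14*(-25) + 3*(-25)²)/2292 = 2631/(-21) + (63 + 350 + 3*625)*(1/2292) = 2631*(-1/21) + (63 + 350 + 1875)*(1/2292) = -877/7 + 2288*(1/2292) = -877/7 + 572/573 = -498517/4011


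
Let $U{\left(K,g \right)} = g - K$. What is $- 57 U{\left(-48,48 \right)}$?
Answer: $-5472$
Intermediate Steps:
$- 57 U{\left(-48,48 \right)} = - 57 \left(48 - -48\right) = - 57 \left(48 + 48\right) = \left(-57\right) 96 = -5472$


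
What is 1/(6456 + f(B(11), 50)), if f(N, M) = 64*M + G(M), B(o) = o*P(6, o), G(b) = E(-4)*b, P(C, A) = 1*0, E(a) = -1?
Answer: 1/9606 ≈ 0.00010410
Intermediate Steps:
P(C, A) = 0
G(b) = -b
B(o) = 0 (B(o) = o*0 = 0)
f(N, M) = 63*M (f(N, M) = 64*M - M = 63*M)
1/(6456 + f(B(11), 50)) = 1/(6456 + 63*50) = 1/(6456 + 3150) = 1/9606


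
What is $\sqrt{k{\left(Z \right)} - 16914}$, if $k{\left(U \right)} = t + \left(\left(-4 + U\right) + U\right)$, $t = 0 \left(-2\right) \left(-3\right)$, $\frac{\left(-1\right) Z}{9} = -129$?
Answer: $2 i \sqrt{3649} \approx 120.81 i$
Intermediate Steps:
$Z = 1161$ ($Z = \left(-9\right) \left(-129\right) = 1161$)
$t = 0$ ($t = 0 \left(-3\right) = 0$)
$k{\left(U \right)} = -4 + 2 U$ ($k{\left(U \right)} = 0 + \left(\left(-4 + U\right) + U\right) = 0 + \left(-4 + 2 U\right) = -4 + 2 U$)
$\sqrt{k{\left(Z \right)} - 16914} = \sqrt{\left(-4 + 2 \cdot 1161\right) - 16914} = \sqrt{\left(-4 + 2322\right) - 16914} = \sqrt{2318 - 16914} = \sqrt{-14596} = 2 i \sqrt{3649}$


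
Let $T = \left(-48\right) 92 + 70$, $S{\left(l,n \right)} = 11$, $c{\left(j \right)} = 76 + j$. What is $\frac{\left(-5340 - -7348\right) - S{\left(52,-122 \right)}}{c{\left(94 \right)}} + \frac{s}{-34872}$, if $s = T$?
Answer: $\frac{17594551}{1482060} \approx 11.872$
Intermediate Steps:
$T = -4346$ ($T = -4416 + 70 = -4346$)
$s = -4346$
$\frac{\left(-5340 - -7348\right) - S{\left(52,-122 \right)}}{c{\left(94 \right)}} + \frac{s}{-34872} = \frac{\left(-5340 - -7348\right) - 11}{76 + 94} - \frac{4346}{-34872} = \frac{\left(-5340 + 7348\right) - 11}{170} - - \frac{2173}{17436} = \left(2008 - 11\right) \frac{1}{170} + \frac{2173}{17436} = 1997 \cdot \frac{1}{170} + \frac{2173}{17436} = \frac{1997}{170} + \frac{2173}{17436} = \frac{17594551}{1482060}$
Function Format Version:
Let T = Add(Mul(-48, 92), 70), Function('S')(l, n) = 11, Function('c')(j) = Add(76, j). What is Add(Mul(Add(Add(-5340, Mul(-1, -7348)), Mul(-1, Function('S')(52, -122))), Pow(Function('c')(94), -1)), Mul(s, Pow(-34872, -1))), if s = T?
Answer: Rational(17594551, 1482060) ≈ 11.872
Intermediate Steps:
T = -4346 (T = Add(-4416, 70) = -4346)
s = -4346
Add(Mul(Add(Add(-5340, Mul(-1, -7348)), Mul(-1, Function('S')(52, -122))), Pow(Function('c')(94), -1)), Mul(s, Pow(-34872, -1))) = Add(Mul(Add(Add(-5340, Mul(-1, -7348)), Mul(-1, 11)), Pow(Add(76, 94), -1)), Mul(-4346, Pow(-34872, -1))) = Add(Mul(Add(Add(-5340, 7348), -11), Pow(170, -1)), Mul(-4346, Rational(-1, 34872))) = Add(Mul(Add(2008, -11), Rational(1, 170)), Rational(2173, 17436)) = Add(Mul(1997, Rational(1, 170)), Rational(2173, 17436)) = Add(Rational(1997, 170), Rational(2173, 17436)) = Rational(17594551, 1482060)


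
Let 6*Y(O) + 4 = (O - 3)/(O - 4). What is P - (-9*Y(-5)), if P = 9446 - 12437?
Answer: -8987/3 ≈ -2995.7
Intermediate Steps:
Y(O) = -⅔ + (-3 + O)/(6*(-4 + O)) (Y(O) = -⅔ + ((O - 3)/(O - 4))/6 = -⅔ + ((-3 + O)/(-4 + O))/6 = -⅔ + (-3 + O)/(6*(-4 + O)))
P = -2991
P - (-9*Y(-5)) = -2991 - (-3*(13 - 3*(-5))/(2*(-4 - 5))) = -2991 - (-3*(13 + 15)/(2*(-9))) = -2991 - (-3*(-1)*28/(2*9)) = -2991 - (-9*(-14/27)) = -2991 - 14/3 = -8987/3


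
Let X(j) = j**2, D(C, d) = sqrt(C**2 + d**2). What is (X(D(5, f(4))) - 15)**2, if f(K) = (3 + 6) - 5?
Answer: 676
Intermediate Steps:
f(K) = 4 (f(K) = 9 - 5 = 4)
(X(D(5, f(4))) - 15)**2 = ((sqrt(5**2 + 4**2))**2 - 15)**2 = ((sqrt(25 + 16))**2 - 15)**2 = ((sqrt(41))**2 - 15)**2 = (41 - 15)**2 = 26**2 = 676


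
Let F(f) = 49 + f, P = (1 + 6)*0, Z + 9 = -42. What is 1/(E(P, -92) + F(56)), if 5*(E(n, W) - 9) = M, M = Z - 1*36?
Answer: 5/483 ≈ 0.010352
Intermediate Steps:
Z = -51 (Z = -9 - 42 = -51)
P = 0 (P = 7*0 = 0)
M = -87 (M = -51 - 1*36 = -51 - 36 = -87)
E(n, W) = -42/5 (E(n, W) = 9 + (⅕)*(-87) = 9 - 87/5 = -42/5)
1/(E(P, -92) + F(56)) = 1/(-42/5 + (49 + 56)) = 1/(-42/5 + 105) = 1/(483/5) = 5/483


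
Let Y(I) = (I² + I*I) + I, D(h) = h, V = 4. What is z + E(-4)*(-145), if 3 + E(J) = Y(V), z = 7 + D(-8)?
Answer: -4786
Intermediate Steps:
Y(I) = I + 2*I² (Y(I) = (I² + I²) + I = 2*I² + I = I + 2*I²)
z = -1 (z = 7 - 8 = -1)
E(J) = 33 (E(J) = -3 + 4*(1 + 2*4) = -3 + 4*(1 + 8) = -3 + 4*9 = -3 + 36 = 33)
z + E(-4)*(-145) = -1 + 33*(-145) = -1 - 4785 = -4786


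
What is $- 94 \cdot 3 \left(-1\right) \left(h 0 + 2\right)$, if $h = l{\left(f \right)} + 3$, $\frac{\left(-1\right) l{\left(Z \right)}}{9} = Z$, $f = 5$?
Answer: $564$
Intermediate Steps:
$l{\left(Z \right)} = - 9 Z$
$h = -42$ ($h = \left(-9\right) 5 + 3 = -45 + 3 = -42$)
$- 94 \cdot 3 \left(-1\right) \left(h 0 + 2\right) = - 94 \cdot 3 \left(-1\right) \left(\left(-42\right) 0 + 2\right) = \left(-94\right) \left(-3\right) \left(0 + 2\right) = 282 \cdot 2 = 564$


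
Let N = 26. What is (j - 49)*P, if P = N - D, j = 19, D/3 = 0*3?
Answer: -780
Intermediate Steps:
D = 0 (D = 3*(0*3) = 3*0 = 0)
P = 26 (P = 26 - 1*0 = 26 + 0 = 26)
(j - 49)*P = (19 - 49)*26 = -30*26 = -780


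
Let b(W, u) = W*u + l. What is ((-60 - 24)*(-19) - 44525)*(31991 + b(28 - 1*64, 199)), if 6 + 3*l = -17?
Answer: -3196407482/3 ≈ -1.0655e+9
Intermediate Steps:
l = -23/3 (l = -2 + (1/3)*(-17) = -2 - 17/3 = -23/3 ≈ -7.6667)
b(W, u) = -23/3 + W*u (b(W, u) = W*u - 23/3 = -23/3 + W*u)
((-60 - 24)*(-19) - 44525)*(31991 + b(28 - 1*64, 199)) = ((-60 - 24)*(-19) - 44525)*(31991 + (-23/3 + (28 - 1*64)*199)) = (-84*(-19) - 44525)*(31991 + (-23/3 + (28 - 64)*199)) = (1596 - 44525)*(31991 + (-23/3 - 36*199)) = -42929*(31991 + (-23/3 - 7164)) = -42929*(31991 - 21515/3) = -42929*74458/3 = -3196407482/3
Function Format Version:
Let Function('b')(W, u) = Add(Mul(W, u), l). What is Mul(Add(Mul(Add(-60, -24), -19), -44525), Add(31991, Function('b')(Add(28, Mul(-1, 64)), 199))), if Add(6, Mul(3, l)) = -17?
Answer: Rational(-3196407482, 3) ≈ -1.0655e+9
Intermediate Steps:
l = Rational(-23, 3) (l = Add(-2, Mul(Rational(1, 3), -17)) = Add(-2, Rational(-17, 3)) = Rational(-23, 3) ≈ -7.6667)
Function('b')(W, u) = Add(Rational(-23, 3), Mul(W, u)) (Function('b')(W, u) = Add(Mul(W, u), Rational(-23, 3)) = Add(Rational(-23, 3), Mul(W, u)))
Mul(Add(Mul(Add(-60, -24), -19), -44525), Add(31991, Function('b')(Add(28, Mul(-1, 64)), 199))) = Mul(Add(Mul(Add(-60, -24), -19), -44525), Add(31991, Add(Rational(-23, 3), Mul(Add(28, Mul(-1, 64)), 199)))) = Mul(Add(Mul(-84, -19), -44525), Add(31991, Add(Rational(-23, 3), Mul(Add(28, -64), 199)))) = Mul(Add(1596, -44525), Add(31991, Add(Rational(-23, 3), Mul(-36, 199)))) = Mul(-42929, Add(31991, Add(Rational(-23, 3), -7164))) = Mul(-42929, Add(31991, Rational(-21515, 3))) = Mul(-42929, Rational(74458, 3)) = Rational(-3196407482, 3)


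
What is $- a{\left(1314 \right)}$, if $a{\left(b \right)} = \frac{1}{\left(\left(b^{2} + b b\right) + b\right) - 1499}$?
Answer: $- \frac{1}{3453007} \approx -2.896 \cdot 10^{-7}$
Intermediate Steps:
$a{\left(b \right)} = \frac{1}{-1499 + b + 2 b^{2}}$ ($a{\left(b \right)} = \frac{1}{\left(\left(b^{2} + b^{2}\right) + b\right) - 1499} = \frac{1}{\left(2 b^{2} + b\right) - 1499} = \frac{1}{\left(b + 2 b^{2}\right) - 1499} = \frac{1}{-1499 + b + 2 b^{2}}$)
$- a{\left(1314 \right)} = - \frac{1}{-1499 + 1314 + 2 \cdot 1314^{2}} = - \frac{1}{-1499 + 1314 + 2 \cdot 1726596} = - \frac{1}{-1499 + 1314 + 3453192} = - \frac{1}{3453007}$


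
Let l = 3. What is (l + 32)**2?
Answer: 1225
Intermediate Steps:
(l + 32)**2 = (3 + 32)**2 = 35**2 = 1225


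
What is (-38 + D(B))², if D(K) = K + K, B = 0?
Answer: 1444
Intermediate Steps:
D(K) = 2*K
(-38 + D(B))² = (-38 + 2*0)² = (-38 + 0)² = (-38)² = 1444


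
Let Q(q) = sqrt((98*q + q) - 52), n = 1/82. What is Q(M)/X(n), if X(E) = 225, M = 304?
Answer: 2*sqrt(7511)/225 ≈ 0.77036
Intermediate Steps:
n = 1/82 ≈ 0.012195
Q(q) = sqrt(-52 + 99*q) (Q(q) = sqrt(99*q - 52) = sqrt(-52 + 99*q))
Q(M)/X(n) = sqrt(-52 + 99*304)/225 = sqrt(-52 + 30096)*(1/225) = sqrt(30044)*(1/225) = (2*sqrt(7511))*(1/225) = 2*sqrt(7511)/225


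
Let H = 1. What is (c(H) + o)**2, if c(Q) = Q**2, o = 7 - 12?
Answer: 16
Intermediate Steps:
o = -5
(c(H) + o)**2 = (1**2 - 5)**2 = (1 - 5)**2 = (-4)**2 = 16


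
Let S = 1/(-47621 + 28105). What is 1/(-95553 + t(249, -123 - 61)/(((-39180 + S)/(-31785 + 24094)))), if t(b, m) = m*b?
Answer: -764636881/79940217515889 ≈ -9.5651e-6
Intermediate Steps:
S = -1/19516 (S = 1/(-19516) = -1/19516 ≈ -5.1240e-5)
t(b, m) = b*m
1/(-95553 + t(249, -123 - 61)/(((-39180 + S)/(-31785 + 24094)))) = 1/(-95553 + (249*(-123 - 61))/(((-39180 - 1/19516)/(-31785 + 24094)))) = 1/(-95553 + (249*(-184))/((-764636881/19516/(-7691)))) = 1/(-95553 - 45816/((-764636881/19516*(-1/7691)))) = 1/(-95553 - 45816/764636881/150097556) = 1/(-95553 - 45816*150097556/764636881) = 1/(-95553 - 6876869625696/764636881) = 1/(-79940217515889/764636881) = -764636881/79940217515889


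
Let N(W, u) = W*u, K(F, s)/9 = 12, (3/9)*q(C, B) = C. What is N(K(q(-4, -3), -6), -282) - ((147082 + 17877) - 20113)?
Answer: -175302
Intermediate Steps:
q(C, B) = 3*C
K(F, s) = 108 (K(F, s) = 9*12 = 108)
N(K(q(-4, -3), -6), -282) - ((147082 + 17877) - 20113) = 108*(-282) - ((147082 + 17877) - 20113) = -30456 - (164959 - 20113) = -30456 - 1*144846 = -30456 - 144846 = -175302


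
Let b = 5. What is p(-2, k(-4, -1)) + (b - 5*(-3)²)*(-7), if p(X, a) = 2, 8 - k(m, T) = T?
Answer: 282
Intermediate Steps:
k(m, T) = 8 - T
p(-2, k(-4, -1)) + (b - 5*(-3)²)*(-7) = 2 + (5 - 5*(-3)²)*(-7) = 2 + (5 - 5*9)*(-7) = 2 + (5 - 45)*(-7) = 2 - 40*(-7) = 2 + 280 = 282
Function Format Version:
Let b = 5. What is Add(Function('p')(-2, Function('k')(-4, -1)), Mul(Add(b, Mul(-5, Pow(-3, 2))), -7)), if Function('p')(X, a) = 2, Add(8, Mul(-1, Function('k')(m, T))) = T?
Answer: 282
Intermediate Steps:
Function('k')(m, T) = Add(8, Mul(-1, T))
Add(Function('p')(-2, Function('k')(-4, -1)), Mul(Add(b, Mul(-5, Pow(-3, 2))), -7)) = Add(2, Mul(Add(5, Mul(-5, Pow(-3, 2))), -7)) = Add(2, Mul(Add(5, Mul(-5, 9)), -7)) = Add(2, Mul(Add(5, -45), -7)) = Add(2, Mul(-40, -7)) = Add(2, 280) = 282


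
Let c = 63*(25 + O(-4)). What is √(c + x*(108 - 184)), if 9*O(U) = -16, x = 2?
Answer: √1311 ≈ 36.208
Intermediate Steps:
O(U) = -16/9 (O(U) = (⅑)*(-16) = -16/9)
c = 1463 (c = 63*(25 - 16/9) = 63*(209/9) = 1463)
√(c + x*(108 - 184)) = √(1463 + 2*(108 - 184)) = √(1463 + 2*(-76)) = √(1463 - 152) = √1311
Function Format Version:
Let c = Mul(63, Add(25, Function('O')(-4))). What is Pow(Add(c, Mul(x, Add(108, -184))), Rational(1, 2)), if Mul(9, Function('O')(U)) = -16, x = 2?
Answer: Pow(1311, Rational(1, 2)) ≈ 36.208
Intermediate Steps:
Function('O')(U) = Rational(-16, 9) (Function('O')(U) = Mul(Rational(1, 9), -16) = Rational(-16, 9))
c = 1463 (c = Mul(63, Add(25, Rational(-16, 9))) = Mul(63, Rational(209, 9)) = 1463)
Pow(Add(c, Mul(x, Add(108, -184))), Rational(1, 2)) = Pow(Add(1463, Mul(2, Add(108, -184))), Rational(1, 2)) = Pow(Add(1463, Mul(2, -76)), Rational(1, 2)) = Pow(Add(1463, -152), Rational(1, 2)) = Pow(1311, Rational(1, 2))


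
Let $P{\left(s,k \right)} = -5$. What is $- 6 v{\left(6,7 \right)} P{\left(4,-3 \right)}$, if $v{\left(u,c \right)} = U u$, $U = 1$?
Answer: $180$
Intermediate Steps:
$v{\left(u,c \right)} = u$ ($v{\left(u,c \right)} = 1 u = u$)
$- 6 v{\left(6,7 \right)} P{\left(4,-3 \right)} = \left(-6\right) 6 \left(-5\right) = \left(-36\right) \left(-5\right) = 180$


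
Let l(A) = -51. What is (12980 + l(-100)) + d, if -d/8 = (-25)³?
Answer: 137929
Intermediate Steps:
d = 125000 (d = -8*(-25)³ = -8*(-15625) = 125000)
(12980 + l(-100)) + d = (12980 - 51) + 125000 = 12929 + 125000 = 137929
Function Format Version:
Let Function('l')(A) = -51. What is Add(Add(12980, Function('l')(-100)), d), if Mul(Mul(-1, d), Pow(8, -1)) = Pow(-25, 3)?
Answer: 137929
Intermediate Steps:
d = 125000 (d = Mul(-8, Pow(-25, 3)) = Mul(-8, -15625) = 125000)
Add(Add(12980, Function('l')(-100)), d) = Add(Add(12980, -51), 125000) = Add(12929, 125000) = 137929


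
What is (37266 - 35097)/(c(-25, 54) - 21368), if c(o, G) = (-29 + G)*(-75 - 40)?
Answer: -723/8081 ≈ -0.089469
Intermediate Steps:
c(o, G) = 3335 - 115*G (c(o, G) = (-29 + G)*(-115) = 3335 - 115*G)
(37266 - 35097)/(c(-25, 54) - 21368) = (37266 - 35097)/((3335 - 115*54) - 21368) = 2169/((3335 - 6210) - 21368) = 2169/(-2875 - 21368) = 2169/(-24243) = 2169*(-1/24243) = -723/8081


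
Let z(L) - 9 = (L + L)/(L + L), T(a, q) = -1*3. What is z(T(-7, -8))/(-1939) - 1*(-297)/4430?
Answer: 531583/8589770 ≈ 0.061886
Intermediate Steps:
T(a, q) = -3
z(L) = 10 (z(L) = 9 + (L + L)/(L + L) = 9 + (2*L)/((2*L)) = 9 + (2*L)*(1/(2*L)) = 9 + 1 = 10)
z(T(-7, -8))/(-1939) - 1*(-297)/4430 = 10/(-1939) - 1*(-297)/4430 = 10*(-1/1939) + 297*(1/4430) = -10/1939 + 297/4430 = 531583/8589770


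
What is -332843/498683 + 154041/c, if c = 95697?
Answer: 14988517144/15907489017 ≈ 0.94223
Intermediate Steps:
-332843/498683 + 154041/c = -332843/498683 + 154041/95697 = -332843*1/498683 + 154041*(1/95697) = -332843/498683 + 51347/31899 = 14988517144/15907489017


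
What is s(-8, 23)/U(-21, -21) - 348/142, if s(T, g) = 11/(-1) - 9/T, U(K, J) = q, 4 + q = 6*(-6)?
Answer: -50071/22720 ≈ -2.2038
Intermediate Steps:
q = -40 (q = -4 + 6*(-6) = -4 - 36 = -40)
U(K, J) = -40
s(T, g) = -11 - 9/T (s(T, g) = 11*(-1) - 9/T = -11 - 9/T)
s(-8, 23)/U(-21, -21) - 348/142 = (-11 - 9/(-8))/(-40) - 348/142 = (-11 - 9*(-⅛))*(-1/40) - 348*1/142 = (-11 + 9/8)*(-1/40) - 174/71 = -79/8*(-1/40) - 174/71 = 79/320 - 174/71 = -50071/22720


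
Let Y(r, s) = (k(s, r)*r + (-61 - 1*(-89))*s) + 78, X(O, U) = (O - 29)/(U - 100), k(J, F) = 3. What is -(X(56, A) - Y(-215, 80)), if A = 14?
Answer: 143905/86 ≈ 1673.3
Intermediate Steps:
X(O, U) = (-29 + O)/(-100 + U)
Y(r, s) = 78 + 3*r + 28*s (Y(r, s) = (3*r + (-61 - 1*(-89))*s) + 78 = (3*r + (-61 + 89)*s) + 78 = (3*r + 28*s) + 78 = 78 + 3*r + 28*s)
-(X(56, A) - Y(-215, 80)) = -((-29 + 56)/(-100 + 14) - (78 + 3*(-215) + 28*80)) = -(27/(-86) - (78 - 645 + 2240)) = -(-1/86*27 - 1*1673) = -(-27/86 - 1673) = -1*(-143905/86) = 143905/86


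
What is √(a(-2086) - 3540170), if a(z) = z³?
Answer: I*√9080552226 ≈ 95292.0*I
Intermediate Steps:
√(a(-2086) - 3540170) = √((-2086)³ - 3540170) = √(-9077012056 - 3540170) = √(-9080552226) = I*√9080552226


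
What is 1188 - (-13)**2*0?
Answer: 1188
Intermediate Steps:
1188 - (-13)**2*0 = 1188 - 169*0 = 1188 - 1*0 = 1188 + 0 = 1188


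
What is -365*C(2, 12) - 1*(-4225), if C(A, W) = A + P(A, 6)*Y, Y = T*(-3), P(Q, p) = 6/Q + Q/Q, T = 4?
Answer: 21015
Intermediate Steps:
P(Q, p) = 1 + 6/Q (P(Q, p) = 6/Q + 1 = 1 + 6/Q)
Y = -12 (Y = 4*(-3) = -12)
C(A, W) = A - 12*(6 + A)/A (C(A, W) = A + ((6 + A)/A)*(-12) = A - 12*(6 + A)/A)
-365*C(2, 12) - 1*(-4225) = -365*(-12 + 2 - 72/2) - 1*(-4225) = -365*(-12 + 2 - 72*½) + 4225 = -365*(-12 + 2 - 36) + 4225 = -365*(-46) + 4225 = 16790 + 4225 = 21015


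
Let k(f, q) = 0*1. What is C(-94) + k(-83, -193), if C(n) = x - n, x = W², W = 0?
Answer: 94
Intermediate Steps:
k(f, q) = 0
x = 0 (x = 0² = 0)
C(n) = -n (C(n) = 0 - n = -n)
C(-94) + k(-83, -193) = -1*(-94) + 0 = 94 + 0 = 94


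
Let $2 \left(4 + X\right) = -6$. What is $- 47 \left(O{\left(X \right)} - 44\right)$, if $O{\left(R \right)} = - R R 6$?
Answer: $15886$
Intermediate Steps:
$X = -7$ ($X = -4 + \frac{1}{2} \left(-6\right) = -4 - 3 = -7$)
$O{\left(R \right)} = - 6 R^{2}$ ($O{\left(R \right)} = - R^{2} \cdot 6 = - 6 R^{2}$)
$- 47 \left(O{\left(X \right)} - 44\right) = - 47 \left(- 6 \left(-7\right)^{2} - 44\right) = - 47 \left(\left(-6\right) 49 - 44\right) = - 47 \left(-294 - 44\right) = \left(-47\right) \left(-338\right) = 15886$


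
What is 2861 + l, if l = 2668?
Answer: 5529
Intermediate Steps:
2861 + l = 2861 + 2668 = 5529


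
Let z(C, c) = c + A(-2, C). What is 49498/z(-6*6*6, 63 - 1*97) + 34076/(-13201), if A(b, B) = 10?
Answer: -327120461/158412 ≈ -2065.0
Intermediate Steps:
z(C, c) = 10 + c (z(C, c) = c + 10 = 10 + c)
49498/z(-6*6*6, 63 - 1*97) + 34076/(-13201) = 49498/(10 + (63 - 1*97)) + 34076/(-13201) = 49498/(10 + (63 - 97)) + 34076*(-1/13201) = 49498/(10 - 34) - 34076/13201 = 49498/(-24) - 34076/13201 = 49498*(-1/24) - 34076/13201 = -24749/12 - 34076/13201 = -327120461/158412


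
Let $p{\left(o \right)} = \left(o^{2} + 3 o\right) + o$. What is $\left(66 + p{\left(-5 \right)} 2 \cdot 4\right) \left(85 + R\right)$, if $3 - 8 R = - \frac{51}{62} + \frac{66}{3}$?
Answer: $\frac{2174749}{248} \approx 8769.2$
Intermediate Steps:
$p{\left(o \right)} = o^{2} + 4 o$
$R = - \frac{1127}{496}$ ($R = \frac{3}{8} - \frac{- \frac{51}{62} + \frac{66}{3}}{8} = \frac{3}{8} - \frac{\left(-51\right) \frac{1}{62} + 66 \cdot \frac{1}{3}}{8} = \frac{3}{8} - \frac{- \frac{51}{62} + 22}{8} = \frac{3}{8} - \frac{1313}{496} = - \frac{1127}{496} \approx -2.2722$)
$\left(66 + p{\left(-5 \right)} 2 \cdot 4\right) \left(85 + R\right) = \left(66 + - 5 \left(4 - 5\right) 2 \cdot 4\right) \left(85 - \frac{1127}{496}\right) = \left(66 + \left(-5\right) \left(-1\right) 2 \cdot 4\right) \frac{41033}{496} = \left(66 + 5 \cdot 2 \cdot 4\right) \frac{41033}{496} = \left(66 + 10 \cdot 4\right) \frac{41033}{496} = \left(66 + 40\right) \frac{41033}{496} = 106 \cdot \frac{41033}{496} = \frac{2174749}{248}$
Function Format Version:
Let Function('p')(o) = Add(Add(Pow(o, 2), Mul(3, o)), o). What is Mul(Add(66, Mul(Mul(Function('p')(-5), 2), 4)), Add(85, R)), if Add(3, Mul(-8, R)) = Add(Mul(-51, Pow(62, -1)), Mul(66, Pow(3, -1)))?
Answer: Rational(2174749, 248) ≈ 8769.2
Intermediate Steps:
Function('p')(o) = Add(Pow(o, 2), Mul(4, o))
R = Rational(-1127, 496) (R = Add(Rational(3, 8), Mul(Rational(-1, 8), Add(Mul(-51, Pow(62, -1)), Mul(66, Pow(3, -1))))) = Add(Rational(3, 8), Mul(Rational(-1, 8), Add(Mul(-51, Rational(1, 62)), Mul(66, Rational(1, 3))))) = Add(Rational(3, 8), Mul(Rational(-1, 8), Add(Rational(-51, 62), 22))) = Add(Rational(3, 8), Mul(Rational(-1, 8), Rational(1313, 62))) = Add(Rational(3, 8), Rational(-1313, 496)) = Rational(-1127, 496) ≈ -2.2722)
Mul(Add(66, Mul(Mul(Function('p')(-5), 2), 4)), Add(85, R)) = Mul(Add(66, Mul(Mul(Mul(-5, Add(4, -5)), 2), 4)), Add(85, Rational(-1127, 496))) = Mul(Add(66, Mul(Mul(Mul(-5, -1), 2), 4)), Rational(41033, 496)) = Mul(Add(66, Mul(Mul(5, 2), 4)), Rational(41033, 496)) = Mul(Add(66, Mul(10, 4)), Rational(41033, 496)) = Mul(Add(66, 40), Rational(41033, 496)) = Mul(106, Rational(41033, 496)) = Rational(2174749, 248)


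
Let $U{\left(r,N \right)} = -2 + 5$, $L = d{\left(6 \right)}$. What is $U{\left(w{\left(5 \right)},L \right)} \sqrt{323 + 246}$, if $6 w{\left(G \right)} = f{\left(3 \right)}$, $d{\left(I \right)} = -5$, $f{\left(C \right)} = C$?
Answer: $3 \sqrt{569} \approx 71.561$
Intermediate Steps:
$w{\left(G \right)} = \frac{1}{2}$ ($w{\left(G \right)} = \frac{1}{6} \cdot 3 = \frac{1}{2}$)
$L = -5$
$U{\left(r,N \right)} = 3$
$U{\left(w{\left(5 \right)},L \right)} \sqrt{323 + 246} = 3 \sqrt{323 + 246} = 3 \sqrt{569}$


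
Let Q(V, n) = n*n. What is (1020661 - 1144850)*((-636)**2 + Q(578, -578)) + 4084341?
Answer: -91719427279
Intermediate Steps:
Q(V, n) = n**2
(1020661 - 1144850)*((-636)**2 + Q(578, -578)) + 4084341 = (1020661 - 1144850)*((-636)**2 + (-578)**2) + 4084341 = -124189*(404496 + 334084) + 4084341 = -124189*738580 + 4084341 = -91723511620 + 4084341 = -91719427279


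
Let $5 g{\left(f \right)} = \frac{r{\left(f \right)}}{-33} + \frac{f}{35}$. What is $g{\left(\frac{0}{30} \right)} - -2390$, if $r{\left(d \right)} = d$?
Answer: $2390$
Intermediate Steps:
$g{\left(f \right)} = - \frac{2 f}{5775}$ ($g{\left(f \right)} = \frac{\frac{f}{-33} + \frac{f}{35}}{5} = \frac{f \left(- \frac{1}{33}\right) + f \frac{1}{35}}{5} = \frac{- \frac{f}{33} + \frac{f}{35}}{5} = \frac{\left(- \frac{2}{1155}\right) f}{5} = - \frac{2 f}{5775}$)
$g{\left(\frac{0}{30} \right)} - -2390 = - \frac{2 \cdot \frac{0}{30}}{5775} - -2390 = - \frac{2 \cdot 0 \cdot \frac{1}{30}}{5775} + 2390 = \left(- \frac{2}{5775}\right) 0 + 2390 = 0 + 2390 = 2390$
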